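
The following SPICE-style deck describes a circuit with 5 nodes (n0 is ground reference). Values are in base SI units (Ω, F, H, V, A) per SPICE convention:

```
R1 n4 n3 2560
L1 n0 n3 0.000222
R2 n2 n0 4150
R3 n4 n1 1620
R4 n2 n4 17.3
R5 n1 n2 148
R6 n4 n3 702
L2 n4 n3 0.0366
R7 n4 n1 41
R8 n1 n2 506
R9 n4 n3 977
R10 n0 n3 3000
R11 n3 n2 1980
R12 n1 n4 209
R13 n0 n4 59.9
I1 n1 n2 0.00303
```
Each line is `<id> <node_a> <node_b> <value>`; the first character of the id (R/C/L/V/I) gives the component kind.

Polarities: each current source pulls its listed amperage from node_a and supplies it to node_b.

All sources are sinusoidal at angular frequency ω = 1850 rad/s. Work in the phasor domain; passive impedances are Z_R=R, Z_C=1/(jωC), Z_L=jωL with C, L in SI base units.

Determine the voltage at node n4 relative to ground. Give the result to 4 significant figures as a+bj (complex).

-0.0008636-0.0006256j V

MNA unknowns: 4 node voltages V₁..V_4
R1: Y=0.0003906+0.000j on G[4,3]
L1: Y=0.000-2.435j on G[0,3]
R2: Y=0.0002410+0.000j on G[2,0]
R3: Y=0.0006173+0.000j on G[4,1]
R4: Y=0.05780+0.000j on G[2,4]
R5: Y=0.006757+0.000j on G[1,2]
R6: Y=0.001425+0.000j on G[4,3]
L2: Y=0.000-0.01477j on G[4,3]
R7: Y=0.02439+0.000j on G[4,1]
R8: Y=0.001976+0.000j on G[1,2]
R9: Y=0.001024+0.000j on G[4,3]
R10: Y=0.0003333+0.000j on G[0,3]
R11: Y=0.0005051+0.000j on G[3,2]
R12: Y=0.004785+0.000j on G[1,4]
R13: Y=0.01669+0.000j on G[0,4]
I1: z[1]−=0.00303, z[2]+=0.00303
solve → V1=-0.07138-0.0006240j, V2=0.03503-0.0006185j, V3=-4.351e-06+2.455e-06j, V4=-0.0008636-0.0006256j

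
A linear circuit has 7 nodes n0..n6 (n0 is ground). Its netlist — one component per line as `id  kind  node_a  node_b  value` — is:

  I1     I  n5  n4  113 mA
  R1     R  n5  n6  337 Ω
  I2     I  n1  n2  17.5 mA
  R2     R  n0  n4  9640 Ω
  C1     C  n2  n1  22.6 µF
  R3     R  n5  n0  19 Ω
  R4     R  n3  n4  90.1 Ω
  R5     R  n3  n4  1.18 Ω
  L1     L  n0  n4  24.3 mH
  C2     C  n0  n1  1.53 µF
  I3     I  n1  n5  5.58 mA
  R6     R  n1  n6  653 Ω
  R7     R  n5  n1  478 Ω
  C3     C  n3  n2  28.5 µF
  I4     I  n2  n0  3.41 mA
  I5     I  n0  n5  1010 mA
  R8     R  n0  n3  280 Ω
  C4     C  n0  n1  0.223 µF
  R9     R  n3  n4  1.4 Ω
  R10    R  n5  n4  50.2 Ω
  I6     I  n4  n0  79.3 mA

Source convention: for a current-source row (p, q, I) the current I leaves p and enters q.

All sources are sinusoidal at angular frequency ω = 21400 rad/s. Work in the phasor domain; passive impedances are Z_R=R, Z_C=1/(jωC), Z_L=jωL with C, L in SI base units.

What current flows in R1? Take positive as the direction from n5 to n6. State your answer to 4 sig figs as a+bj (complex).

0.009571+0.004076j A

Element admittances at ω=21400 rad/s:
  I1: injects 0.113 A into n4 (from n5)
  Y(R1) = 0.002967+0.000j S between n5,n6
  I2: injects 0.0175 A into n2 (from n1)
  Y(R2) = 0.0001037+0.000j S between n0,n4
  Y(C1) = 0.000+0.4836j S between n2,n1
  Y(R3) = 0.05263+0.000j S between n5,n0
  Y(R4) = 0.01110+0.000j S between n3,n4
  Y(R5) = 0.8475+0.000j S between n3,n4
  Y(L1) = 0.000-0.001923j S between n0,n4
  Y(C2) = 0.000+0.03274j S between n0,n1
  I3: injects 0.00558 A into n5 (from n1)
  Y(R6) = 0.001531+0.000j S between n1,n6
  Y(R7) = 0.002092+0.000j S between n5,n1
  Y(C3) = 0.000+0.6099j S between n3,n2
  I4: injects 0.00341 A into n0 (from n2)
  I5: injects 1.01 A into n5 (from n0)
  Y(R8) = 0.003571+0.000j S between n0,n3
  Y(C4) = 0.000+0.004772j S between n0,n1
  Y(R9) = 0.7143+0.000j S between n3,n4
  Y(R10) = 0.01992+0.000j S between n5,n4
  I6: injects 0.0793 A into n0 (from n4)
Assemble and solve the 6×6 MNA system:
  V(n1)=3.764-6.078j  V(n2)=4.030-6.537j  V(n3)=4.241-6.877j  V(n4)=4.383-6.811j  V(n5)=13.24-2.043j  V(n6)=10.01-3.416j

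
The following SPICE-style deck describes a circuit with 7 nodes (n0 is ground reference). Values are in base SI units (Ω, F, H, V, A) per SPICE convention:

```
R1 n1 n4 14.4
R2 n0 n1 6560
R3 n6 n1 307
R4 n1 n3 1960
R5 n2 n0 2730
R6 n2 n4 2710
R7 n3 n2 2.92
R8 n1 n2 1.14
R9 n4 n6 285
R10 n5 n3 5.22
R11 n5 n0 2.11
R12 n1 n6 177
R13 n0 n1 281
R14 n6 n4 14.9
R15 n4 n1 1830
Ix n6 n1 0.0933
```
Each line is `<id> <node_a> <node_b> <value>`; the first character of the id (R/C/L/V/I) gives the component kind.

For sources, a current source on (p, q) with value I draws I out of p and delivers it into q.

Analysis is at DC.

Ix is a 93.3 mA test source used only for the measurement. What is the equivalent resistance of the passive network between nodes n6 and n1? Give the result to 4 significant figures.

R_eq = 22.65 Ω

MNA unknowns: 6 node voltages V₁..V_6
R1: Y=0.06944 on G[1,4]
R2: Y=0.0001524 on G[0,1]
R3: Y=0.003257 on G[6,1]
R4: Y=0.0005102 on G[1,3]
R5: Y=0.0003663 on G[2,0]
R6: Y=0.0003690 on G[2,4]
R7: Y=0.3425 on G[3,2]
R8: Y=0.8772 on G[1,2]
R9: Y=0.003509 on G[4,6]
R10: Y=0.1916 on G[5,3]
R11: Y=0.4739 on G[5,0]
R12: Y=0.005650 on G[1,6]
R13: Y=0.003559 on G[0,1]
R14: Y=0.06711 on G[6,4]
R15: Y=0.0005464 on G[4,1]
Ix: z[6]−=0.0933, z[1]+=0.0933
solve → V1=0.0004262, V2=-1.680e-05, V3=-1.155e-05, V4=-1.058, V5=-3.325e-06, V6=-2.113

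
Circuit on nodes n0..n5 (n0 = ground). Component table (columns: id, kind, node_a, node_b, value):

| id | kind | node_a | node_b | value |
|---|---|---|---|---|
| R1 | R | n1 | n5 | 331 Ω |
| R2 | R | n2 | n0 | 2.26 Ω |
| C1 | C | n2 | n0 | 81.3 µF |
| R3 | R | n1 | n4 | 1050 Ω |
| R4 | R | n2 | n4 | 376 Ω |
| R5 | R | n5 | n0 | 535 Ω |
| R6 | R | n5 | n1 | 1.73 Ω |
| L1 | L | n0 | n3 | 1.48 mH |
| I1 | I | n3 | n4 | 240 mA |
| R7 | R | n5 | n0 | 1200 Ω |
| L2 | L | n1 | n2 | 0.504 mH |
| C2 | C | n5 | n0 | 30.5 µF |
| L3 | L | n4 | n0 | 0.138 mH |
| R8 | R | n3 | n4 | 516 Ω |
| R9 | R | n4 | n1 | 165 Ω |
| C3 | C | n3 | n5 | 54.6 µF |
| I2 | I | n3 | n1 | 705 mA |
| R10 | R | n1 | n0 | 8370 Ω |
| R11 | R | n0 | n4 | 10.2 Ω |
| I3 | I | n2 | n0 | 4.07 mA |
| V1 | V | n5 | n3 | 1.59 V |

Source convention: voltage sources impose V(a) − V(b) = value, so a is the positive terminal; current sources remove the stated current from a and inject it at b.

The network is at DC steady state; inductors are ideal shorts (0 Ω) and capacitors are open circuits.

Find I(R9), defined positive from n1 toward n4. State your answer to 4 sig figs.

0.009530 A

Apply KCL at each of the 5 non-ground nodes and solve the resulting linear system.
Node n1: branches {R1, R3, R6, L2, R9, I2, R10} → V_1 = 1.572
Node n2: branches {R2, C1, R4, L2, I3} → V_2 = 1.572
Node n3: branches {L1, I1, R8, C3, I2, V1} → V_3 = 0.000
Node n4: branches {R3, R4, I1, L3, R8, R9, R11} → V_4 = 0.000
Node n5: branches {R1, R5, R6, R7, C2, C3, V1} → V_5 = 1.590
Source currents: i(L1)=0.9595, i(L2)=0.7040, i(L3)=0.2552, i(V1)=-0.01452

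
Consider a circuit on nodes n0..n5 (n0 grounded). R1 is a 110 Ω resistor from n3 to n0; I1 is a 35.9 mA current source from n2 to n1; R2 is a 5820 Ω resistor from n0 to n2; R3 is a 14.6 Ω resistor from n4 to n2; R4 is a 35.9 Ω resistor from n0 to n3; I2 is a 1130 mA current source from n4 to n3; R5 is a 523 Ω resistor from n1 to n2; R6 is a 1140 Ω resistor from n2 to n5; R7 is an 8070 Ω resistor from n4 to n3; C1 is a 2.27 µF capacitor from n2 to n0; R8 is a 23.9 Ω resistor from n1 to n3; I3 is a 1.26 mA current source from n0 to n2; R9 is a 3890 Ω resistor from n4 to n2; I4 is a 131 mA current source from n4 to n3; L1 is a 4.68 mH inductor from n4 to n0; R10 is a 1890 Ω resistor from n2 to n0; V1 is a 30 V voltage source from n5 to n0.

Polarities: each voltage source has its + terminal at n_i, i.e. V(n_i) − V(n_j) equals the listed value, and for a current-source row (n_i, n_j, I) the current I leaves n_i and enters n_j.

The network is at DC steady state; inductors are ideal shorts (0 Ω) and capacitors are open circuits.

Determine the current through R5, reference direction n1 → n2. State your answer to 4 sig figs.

0.06115 A

Apply KCL at each of the 5 non-ground nodes and solve the resulting linear system.
Node n1: branches {I1, R5, R8} → V_1 = 32.73
Node n2: branches {I1, R2, R3, R5, R6, C1, I3, R9, R10} → V_2 = 0.7511
Node n3: branches {R1, R4, I2, R7, R8, I4} → V_3 = 33.34
Node n4: branches {R3, I2, R7, R9, I4, L1} → V_4 = 0.000
Node n5: branches {R6, V1} → V_5 = 30.00
Source currents: i(L1)=-1.205, i(V1)=-0.02566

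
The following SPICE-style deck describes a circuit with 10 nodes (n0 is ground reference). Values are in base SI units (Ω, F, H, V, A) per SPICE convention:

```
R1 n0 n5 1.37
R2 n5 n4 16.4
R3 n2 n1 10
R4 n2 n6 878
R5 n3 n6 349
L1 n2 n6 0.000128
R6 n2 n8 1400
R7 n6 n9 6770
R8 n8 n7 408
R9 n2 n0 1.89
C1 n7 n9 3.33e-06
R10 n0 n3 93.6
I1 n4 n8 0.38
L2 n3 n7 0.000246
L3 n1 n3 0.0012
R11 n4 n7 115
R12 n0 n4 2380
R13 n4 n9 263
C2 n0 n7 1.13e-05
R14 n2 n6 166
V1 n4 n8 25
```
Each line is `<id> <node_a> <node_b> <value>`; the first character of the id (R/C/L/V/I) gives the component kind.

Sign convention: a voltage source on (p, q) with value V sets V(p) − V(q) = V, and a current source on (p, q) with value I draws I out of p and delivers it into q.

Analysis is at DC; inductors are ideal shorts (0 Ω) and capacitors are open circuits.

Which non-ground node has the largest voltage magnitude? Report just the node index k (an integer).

Element admittances at DC:
  Y(R1) = 0.7299 S between n0,n5
  Y(R2) = 0.06098 S between n5,n4
  Y(R3) = 0.1000 S between n2,n1
  Y(R4) = 0.001139 S between n2,n6
  Y(R5) = 0.002865 S between n3,n6
  L1: short n2↔n6 (DC inductor)
  Y(R6) = 0.0007143 S between n2,n8
  Y(R7) = 0.0001477 S between n6,n9
  Y(R8) = 0.002451 S between n8,n7
  Y(R9) = 0.5291 S between n2,n0
  Y(C1) = 0.000 S between n7,n9
  Y(R10) = 0.01068 S between n0,n3
  I1: injects 0.38 A into n8 (from n4)
  L2: short n3↔n7 (DC inductor)
  L3: short n1↔n3 (DC inductor)
  Y(R11) = 0.008696 S between n4,n7
  Y(R12) = 0.0004202 S between n0,n4
  Y(R13) = 0.003802 S between n4,n9
  Y(C2) = 0.000 S between n0,n7
  Y(R14) = 0.006024 S between n2,n6
  V1: constraint V(n4)−V(n8) = 25
Assemble and solve the 13×13 MNA system:
  V(n1)=-0.4823  V(n2)=-0.1052  V(n3)=-0.4823  V(n4)=1.072  V(n5)=0.08267  V(n6)=-0.1052  V(n7)=-0.4823  V(n8)=-23.93  V(n9)=1.028
  i(L1)=0.0009132  i(L2)=0.04395  i(L3)=0.03771  i(V1)=-0.4545

8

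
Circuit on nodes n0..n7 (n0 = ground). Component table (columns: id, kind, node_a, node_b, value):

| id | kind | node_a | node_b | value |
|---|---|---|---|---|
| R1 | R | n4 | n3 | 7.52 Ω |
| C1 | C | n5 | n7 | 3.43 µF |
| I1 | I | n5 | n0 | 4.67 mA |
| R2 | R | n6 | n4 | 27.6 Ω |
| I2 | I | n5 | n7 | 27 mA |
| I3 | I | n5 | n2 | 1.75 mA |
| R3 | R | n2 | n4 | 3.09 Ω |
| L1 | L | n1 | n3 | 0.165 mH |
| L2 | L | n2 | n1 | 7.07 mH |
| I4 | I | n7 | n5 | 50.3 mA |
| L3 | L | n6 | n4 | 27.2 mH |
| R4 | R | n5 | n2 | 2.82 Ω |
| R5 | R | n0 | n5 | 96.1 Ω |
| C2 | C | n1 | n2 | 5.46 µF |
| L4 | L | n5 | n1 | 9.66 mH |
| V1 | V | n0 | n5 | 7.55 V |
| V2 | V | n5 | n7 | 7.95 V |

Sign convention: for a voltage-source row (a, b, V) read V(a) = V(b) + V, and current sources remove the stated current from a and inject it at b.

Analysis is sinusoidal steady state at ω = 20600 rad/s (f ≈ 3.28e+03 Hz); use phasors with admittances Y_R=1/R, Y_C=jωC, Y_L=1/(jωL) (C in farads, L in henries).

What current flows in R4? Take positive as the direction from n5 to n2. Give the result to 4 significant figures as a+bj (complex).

MNA unknowns: 7 node voltages V₁..V_7 plus 2 source currents (V1, V2)
R1: Y=0.1330+0.000j on G[4,3]
C1: Y=0.000+0.07066j on G[5,7]
I1: z[5]−=0.00467, z[0]+=0.00467
R2: Y=0.03623+0.000j on G[6,4]
I2: z[5]−=0.027, z[7]+=0.027
I3: z[5]−=0.00175, z[2]+=0.00175
R3: Y=0.3236+0.000j on G[2,4]
L1: Y=0.000-0.2942j on G[1,3]
L2: Y=0.000-0.006866j on G[2,1]
I4: z[7]−=0.0503, z[5]+=0.0503
L3: Y=0.000-0.001785j on G[6,4]
R4: Y=0.3546+0.000j on G[5,2]
R5: Y=0.01041+0.000j on G[0,5]
C2: Y=0.000+0.1125j on G[1,2]
L4: Y=0.000-0.005025j on G[5,1]
V1: row V0−V5=7.55, i_V1 at 0,5
V2: row V5−V7=7.95, i_V2 at 5,7
solve → V1=-7.545+0.0002412j, V2=-7.545+7.188e-05j, V3=-7.545+0.0001846j, V4=-7.545+0.0001047j, V5=-7.550+0.000j, V6=-7.545+0.0001047j, V7=-15.50+0.000j
aux → i_V1=-0.07389+0.000j, i_V2=0.02330-0.5617j

-0.001749-2.549e-05j A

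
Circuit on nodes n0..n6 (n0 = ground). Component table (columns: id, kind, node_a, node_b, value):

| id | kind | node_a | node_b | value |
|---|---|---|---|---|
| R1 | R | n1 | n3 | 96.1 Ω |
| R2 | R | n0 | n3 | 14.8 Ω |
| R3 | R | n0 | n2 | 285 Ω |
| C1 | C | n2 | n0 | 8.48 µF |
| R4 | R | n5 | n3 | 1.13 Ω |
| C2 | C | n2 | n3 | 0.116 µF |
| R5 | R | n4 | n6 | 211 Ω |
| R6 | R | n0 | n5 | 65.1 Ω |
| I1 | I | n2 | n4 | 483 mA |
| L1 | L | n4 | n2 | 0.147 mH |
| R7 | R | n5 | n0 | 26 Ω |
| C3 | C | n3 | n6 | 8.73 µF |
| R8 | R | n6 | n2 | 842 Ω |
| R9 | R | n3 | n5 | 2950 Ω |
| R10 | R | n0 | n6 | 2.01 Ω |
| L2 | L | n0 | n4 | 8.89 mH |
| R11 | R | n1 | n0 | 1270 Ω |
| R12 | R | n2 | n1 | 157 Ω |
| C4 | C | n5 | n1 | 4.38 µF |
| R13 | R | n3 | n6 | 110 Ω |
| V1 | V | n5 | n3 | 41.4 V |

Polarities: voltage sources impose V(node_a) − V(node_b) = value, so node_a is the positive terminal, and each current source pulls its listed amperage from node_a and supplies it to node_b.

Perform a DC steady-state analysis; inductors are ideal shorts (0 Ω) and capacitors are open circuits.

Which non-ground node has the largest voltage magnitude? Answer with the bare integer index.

Element admittances at DC:
  Y(R1) = 0.01041 S between n1,n3
  Y(R2) = 0.06757 S between n0,n3
  Y(R3) = 0.003509 S between n0,n2
  Y(C1) = 0.000 S between n2,n0
  Y(R4) = 0.8850 S between n5,n3
  Y(C2) = 0.000 S between n2,n3
  Y(R5) = 0.004739 S between n4,n6
  Y(R6) = 0.01536 S between n0,n5
  I1: injects 0.483 A into n4 (from n2)
  L1: short n4↔n2 (DC inductor)
  Y(R7) = 0.03846 S between n5,n0
  Y(C3) = 0.000 S between n3,n6
  Y(R8) = 0.001188 S between n6,n2
  Y(R9) = 0.0003390 S between n3,n5
  Y(R10) = 0.4975 S between n0,n6
  L2: short n0↔n4 (DC inductor)
  Y(R11) = 0.0007874 S between n1,n0
  Y(R12) = 0.006369 S between n2,n1
  Y(C4) = 0.000 S between n5,n1
  Y(R13) = 0.009091 S between n3,n6
  V1: constraint V(n5)−V(n3) = 41.4
Assemble and solve the 9×9 MNA system:
  V(n1)=-9.811  V(n2)=0.000  V(n3)=-16.56  V(n4)=0.000  V(n5)=24.84  V(n6)=-0.2937
  i(L1)=0.5458  i(L2)=0.06423  i(V1)=-37.99

5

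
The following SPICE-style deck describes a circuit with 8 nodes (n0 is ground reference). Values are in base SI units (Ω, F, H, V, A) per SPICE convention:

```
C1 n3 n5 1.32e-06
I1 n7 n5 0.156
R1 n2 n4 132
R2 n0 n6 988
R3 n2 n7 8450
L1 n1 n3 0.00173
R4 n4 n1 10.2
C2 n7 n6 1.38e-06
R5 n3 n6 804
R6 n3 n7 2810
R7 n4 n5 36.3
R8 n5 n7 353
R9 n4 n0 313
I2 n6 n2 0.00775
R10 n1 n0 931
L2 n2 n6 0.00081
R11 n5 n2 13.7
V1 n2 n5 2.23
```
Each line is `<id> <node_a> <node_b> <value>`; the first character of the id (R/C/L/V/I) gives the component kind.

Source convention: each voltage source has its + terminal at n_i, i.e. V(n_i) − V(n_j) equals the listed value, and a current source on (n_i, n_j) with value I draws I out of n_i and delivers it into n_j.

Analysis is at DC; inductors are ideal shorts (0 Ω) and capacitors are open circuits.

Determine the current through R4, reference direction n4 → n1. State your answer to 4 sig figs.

0.01343 A

Element admittances at DC:
  Y(C1) = 0.000 S between n3,n5
  I1: injects 0.156 A into n5 (from n7)
  Y(R1) = 0.007576 S between n2,n4
  Y(R2) = 0.001012 S between n0,n6
  Y(R3) = 0.0001183 S between n2,n7
  L1: short n1↔n3 (DC inductor)
  Y(R4) = 0.09804 S between n4,n1
  Y(C2) = 0.000 S between n7,n6
  Y(R5) = 0.001244 S between n3,n6
  Y(R6) = 0.0003559 S between n3,n7
  Y(R7) = 0.02755 S between n4,n5
  Y(R8) = 0.002833 S between n5,n7
  Y(R9) = 0.003195 S between n4,n0
  I2: injects 0.00775 A into n2 (from n6)
  Y(R10) = 0.001074 S between n1,n0
  L2: short n2↔n6 (DC inductor)
  Y(R11) = 0.07299 S between n5,n2
  V1: constraint V(n2)−V(n5) = 2.23
Assemble and solve the 10×10 MNA system:
  V(n1)=-0.5111  V(n2)=1.723  V(n3)=-0.5111  V(n4)=-0.3741  V(n5)=-0.5068  V(n6)=1.723  V(n7)=-47.60
  i(L1)=0.01398  i(L2)=0.01227  i(V1)=-0.1890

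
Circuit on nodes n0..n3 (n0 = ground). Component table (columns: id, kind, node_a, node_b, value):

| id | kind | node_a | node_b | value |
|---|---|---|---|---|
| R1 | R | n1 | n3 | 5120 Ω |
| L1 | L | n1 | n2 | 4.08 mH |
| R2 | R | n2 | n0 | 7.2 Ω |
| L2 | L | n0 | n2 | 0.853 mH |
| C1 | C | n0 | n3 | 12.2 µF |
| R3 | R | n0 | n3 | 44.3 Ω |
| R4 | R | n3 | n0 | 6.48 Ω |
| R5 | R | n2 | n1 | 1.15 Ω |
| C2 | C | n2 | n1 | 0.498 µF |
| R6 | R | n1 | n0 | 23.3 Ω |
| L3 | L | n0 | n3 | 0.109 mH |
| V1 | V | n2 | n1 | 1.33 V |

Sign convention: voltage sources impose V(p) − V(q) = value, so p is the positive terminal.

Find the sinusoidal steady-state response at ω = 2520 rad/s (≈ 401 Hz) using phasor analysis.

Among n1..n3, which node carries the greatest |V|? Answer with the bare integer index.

Element admittances at ω=2520 rad/s:
  Y(R1) = 0.0001953+0.000j S between n1,n3
  Y(L1) = 0.000-0.09726j S between n1,n2
  Y(R2) = 0.1389+0.000j S between n2,n0
  Y(L2) = 0.000-0.4652j S between n0,n2
  Y(C1) = 0.000+0.03074j S between n0,n3
  Y(R3) = 0.02257+0.000j S between n0,n3
  Y(R4) = 0.1543+0.000j S between n3,n0
  Y(R5) = 0.8696+0.000j S between n2,n1
  Y(C2) = 0.000+0.001255j S between n2,n1
  Y(R6) = 0.04292+0.000j S between n1,n0
  Y(L3) = 0.000-3.641j S between n0,n3
  V1: constraint V(n2)−V(n1) = 1.33
Assemble and solve the 4×4 MNA system:
  V(n1)=-1.288+0.1069j  V(n2)=0.04182+0.1069j  V(n3)=-9.181e-06-6.925e-05j
  i(V1)=-1.212+0.1323j

1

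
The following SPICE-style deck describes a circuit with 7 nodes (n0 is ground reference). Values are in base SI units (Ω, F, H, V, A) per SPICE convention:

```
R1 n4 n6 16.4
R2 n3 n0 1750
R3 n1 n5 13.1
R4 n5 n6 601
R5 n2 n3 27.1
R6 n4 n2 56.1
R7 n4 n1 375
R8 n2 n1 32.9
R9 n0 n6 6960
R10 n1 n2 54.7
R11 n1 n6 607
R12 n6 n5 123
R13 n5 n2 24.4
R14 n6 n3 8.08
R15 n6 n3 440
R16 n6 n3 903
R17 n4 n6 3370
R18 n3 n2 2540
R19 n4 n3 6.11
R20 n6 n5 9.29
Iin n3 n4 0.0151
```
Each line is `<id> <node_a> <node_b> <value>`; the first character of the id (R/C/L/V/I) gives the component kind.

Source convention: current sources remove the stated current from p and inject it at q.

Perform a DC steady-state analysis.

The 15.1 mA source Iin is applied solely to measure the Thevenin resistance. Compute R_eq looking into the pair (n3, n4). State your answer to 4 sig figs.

Element admittances at DC:
  Y(R1) = 0.06098 S between n4,n6
  Y(R2) = 0.0005714 S between n3,n0
  Y(R3) = 0.07634 S between n1,n5
  Y(R4) = 0.001664 S between n5,n6
  Y(R5) = 0.03690 S between n2,n3
  Y(R6) = 0.01783 S between n4,n2
  Y(R7) = 0.002667 S between n4,n1
  Y(R8) = 0.03040 S between n2,n1
  Y(R9) = 0.0001437 S between n0,n6
  Y(R10) = 0.01828 S between n1,n2
  Y(R11) = 0.001647 S between n1,n6
  Y(R12) = 0.008130 S between n6,n5
  Y(R13) = 0.04098 S between n5,n2
  Y(R14) = 0.1238 S between n6,n3
  Y(R15) = 0.002273 S between n6,n3
  Y(R16) = 0.001107 S between n6,n3
  Y(R17) = 0.0002967 S between n4,n6
  Y(R18) = 0.0003937 S between n3,n2
  Y(R19) = 0.1637 S between n4,n3
  Y(R20) = 0.1076 S between n6,n5
  Iin: injects 0.0151 A into n4 (from n3)
Assemble and solve the 6×6 MNA system:
  V(n1)=0.01972  V(n2)=0.01872  V(n3)=-0.004590  V(n4)=0.06460  V(n5)=0.01881  V(n6)=0.01826

R_eq = 4.582 Ω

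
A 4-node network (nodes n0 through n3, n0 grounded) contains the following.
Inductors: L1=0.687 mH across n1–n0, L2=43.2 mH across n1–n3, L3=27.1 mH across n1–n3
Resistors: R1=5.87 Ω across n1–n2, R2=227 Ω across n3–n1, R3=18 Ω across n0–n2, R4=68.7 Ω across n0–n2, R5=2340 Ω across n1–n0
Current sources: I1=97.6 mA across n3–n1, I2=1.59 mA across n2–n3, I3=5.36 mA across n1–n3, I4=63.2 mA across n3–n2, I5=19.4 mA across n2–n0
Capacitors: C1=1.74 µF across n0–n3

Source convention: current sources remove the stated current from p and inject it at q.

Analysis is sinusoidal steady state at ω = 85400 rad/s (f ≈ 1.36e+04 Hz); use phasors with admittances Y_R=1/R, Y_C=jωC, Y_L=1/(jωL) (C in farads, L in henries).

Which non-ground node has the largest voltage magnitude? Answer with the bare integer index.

1

Apply KCL at each of the 3 non-ground nodes and solve the resulting linear system.
Node n1: branches {L1, R1, R2, L2, I1, I3, L3, R5} → V_1 = 2.013+0.7347j
Node n2: branches {R1, R3, I2, I4, R4, I5} → V_2 = 1.602+0.5205j
Node n3: branches {R2, L2, I1, I2, C1, I3, L3, I4} → V_3 = -0.01677+0.9763j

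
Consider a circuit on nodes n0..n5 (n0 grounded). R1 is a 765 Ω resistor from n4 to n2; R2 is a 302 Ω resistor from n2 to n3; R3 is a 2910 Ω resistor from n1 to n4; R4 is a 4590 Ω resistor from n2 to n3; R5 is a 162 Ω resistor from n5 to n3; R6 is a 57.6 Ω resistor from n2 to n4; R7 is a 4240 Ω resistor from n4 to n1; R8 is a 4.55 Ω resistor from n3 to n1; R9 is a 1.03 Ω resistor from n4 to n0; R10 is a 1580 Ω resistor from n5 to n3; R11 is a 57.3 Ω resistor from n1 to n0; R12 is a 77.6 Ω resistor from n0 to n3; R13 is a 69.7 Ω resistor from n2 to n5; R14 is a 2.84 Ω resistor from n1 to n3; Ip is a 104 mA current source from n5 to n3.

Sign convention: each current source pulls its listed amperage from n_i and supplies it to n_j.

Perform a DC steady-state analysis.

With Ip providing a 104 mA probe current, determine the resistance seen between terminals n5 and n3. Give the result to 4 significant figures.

MNA unknowns: 5 node voltages V₁..V_5
R1: Y=0.001307 on G[4,2]
R2: Y=0.003311 on G[2,3]
R3: Y=0.0003436 on G[1,4]
R4: Y=0.0002179 on G[2,3]
R5: Y=0.006173 on G[5,3]
R6: Y=0.01736 on G[2,4]
R7: Y=0.0002358 on G[4,1]
R8: Y=0.2198 on G[3,1]
R9: Y=0.9709 on G[4,0]
R10: Y=0.0006329 on G[5,3]
R11: Y=0.01745 on G[1,0]
R12: Y=0.01289 on G[0,3]
R13: Y=0.01435 on G[2,5]
R14: Y=0.3521 on G[1,3]
Ip: z[5]−=0.104, z[3]+=0.104
solve → V1=1.314, V2=-2.248, V3=1.356, V4=-0.04161, V5=-6.005

R_eq = 70.78 Ω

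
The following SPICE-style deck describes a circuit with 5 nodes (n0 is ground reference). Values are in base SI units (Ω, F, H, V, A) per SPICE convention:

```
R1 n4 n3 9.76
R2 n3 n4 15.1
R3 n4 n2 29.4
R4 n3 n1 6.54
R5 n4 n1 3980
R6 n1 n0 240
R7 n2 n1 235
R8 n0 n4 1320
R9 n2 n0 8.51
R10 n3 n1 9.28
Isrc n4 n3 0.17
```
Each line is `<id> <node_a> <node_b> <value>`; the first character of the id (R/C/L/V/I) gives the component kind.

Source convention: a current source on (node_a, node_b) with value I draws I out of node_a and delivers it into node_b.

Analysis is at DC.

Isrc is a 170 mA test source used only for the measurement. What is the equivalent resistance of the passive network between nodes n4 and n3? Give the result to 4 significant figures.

Apply KCL at each of the 4 non-ground nodes and solve the resulting linear system.
Node n1: branches {R4, R5, R6, R7, R10} → V_1 = 0.7378
Node n2: branches {R3, R7, R9} → V_2 = -0.02483
Node n3: branches {R1, R2, R4, R10, Isrc} → V_3 = 0.7629
Node n4: branches {R1, R2, R3, R5, R8, Isrc} → V_4 = -0.2060

R_eq = 5.700 Ω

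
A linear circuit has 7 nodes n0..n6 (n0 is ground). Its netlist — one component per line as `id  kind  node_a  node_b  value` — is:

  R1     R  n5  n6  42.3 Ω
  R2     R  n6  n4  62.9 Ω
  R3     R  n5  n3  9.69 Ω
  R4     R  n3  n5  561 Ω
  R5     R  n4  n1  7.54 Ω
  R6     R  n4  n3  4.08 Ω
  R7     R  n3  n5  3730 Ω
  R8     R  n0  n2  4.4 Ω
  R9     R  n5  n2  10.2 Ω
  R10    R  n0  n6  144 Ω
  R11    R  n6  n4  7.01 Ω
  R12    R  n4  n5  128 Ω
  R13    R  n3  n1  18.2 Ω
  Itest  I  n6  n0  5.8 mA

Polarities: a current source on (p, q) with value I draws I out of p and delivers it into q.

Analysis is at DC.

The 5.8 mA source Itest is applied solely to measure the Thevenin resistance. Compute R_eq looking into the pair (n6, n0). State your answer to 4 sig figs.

MNA unknowns: 6 node voltages V₁..V_6
R1: Y=0.02364 on G[5,6]
R2: Y=0.01590 on G[6,4]
R3: Y=0.1032 on G[5,3]
R4: Y=0.001783 on G[3,5]
R5: Y=0.1326 on G[4,1]
R6: Y=0.2451 on G[4,3]
R7: Y=0.0002681 on G[3,5]
R8: Y=0.2273 on G[0,2]
R9: Y=0.09804 on G[5,2]
R10: Y=0.006944 on G[0,6]
R11: Y=0.1427 on G[6,4]
R12: Y=0.007812 on G[4,5]
R13: Y=0.05495 on G[3,1]
Itest: z[6]−=0.0058, z[0]+=0.0058
solve → V1=-0.1083, V2=-0.02145, V3=-0.1006, V4=-0.1115, V5=-0.07119, V6=-0.1331

R_eq = 22.94 Ω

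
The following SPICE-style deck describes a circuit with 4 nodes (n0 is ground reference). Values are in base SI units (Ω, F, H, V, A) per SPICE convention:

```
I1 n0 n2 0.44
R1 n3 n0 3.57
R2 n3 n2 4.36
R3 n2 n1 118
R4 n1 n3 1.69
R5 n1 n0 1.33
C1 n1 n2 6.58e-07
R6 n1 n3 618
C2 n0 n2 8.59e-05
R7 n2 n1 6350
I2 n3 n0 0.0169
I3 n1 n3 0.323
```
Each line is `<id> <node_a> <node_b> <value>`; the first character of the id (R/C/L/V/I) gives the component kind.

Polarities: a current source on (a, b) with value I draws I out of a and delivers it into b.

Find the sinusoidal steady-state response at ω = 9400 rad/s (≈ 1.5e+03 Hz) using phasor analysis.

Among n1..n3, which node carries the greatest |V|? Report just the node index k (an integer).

2

Apply KCL at each of the 3 non-ground nodes and solve the resulting linear system.
Node n1: branches {R3, R4, R5, C1, R6, R7, I3} → V_1 = -0.1346-0.07115j
Node n2: branches {I1, R2, R3, C1, C2, R7} → V_2 = 0.1206-0.5695j
Node n3: branches {R1, R2, R4, R6, I2, I3} → V_3 = 0.2302-0.1567j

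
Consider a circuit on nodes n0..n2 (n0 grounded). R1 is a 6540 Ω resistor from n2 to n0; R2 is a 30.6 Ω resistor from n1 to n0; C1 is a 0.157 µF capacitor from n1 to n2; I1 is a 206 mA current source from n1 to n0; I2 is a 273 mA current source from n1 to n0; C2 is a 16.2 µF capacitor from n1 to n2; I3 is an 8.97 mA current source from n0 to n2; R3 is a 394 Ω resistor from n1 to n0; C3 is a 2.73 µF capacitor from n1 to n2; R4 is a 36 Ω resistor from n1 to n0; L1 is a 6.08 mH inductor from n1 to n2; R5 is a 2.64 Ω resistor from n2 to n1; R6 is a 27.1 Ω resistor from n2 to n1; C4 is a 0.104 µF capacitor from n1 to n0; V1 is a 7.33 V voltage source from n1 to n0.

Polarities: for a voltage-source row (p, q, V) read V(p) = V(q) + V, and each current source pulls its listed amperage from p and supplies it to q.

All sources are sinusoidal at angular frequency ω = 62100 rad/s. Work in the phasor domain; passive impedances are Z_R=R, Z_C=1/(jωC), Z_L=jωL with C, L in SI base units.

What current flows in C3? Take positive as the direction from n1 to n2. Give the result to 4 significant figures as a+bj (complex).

MNA unknowns: 2 node voltages V₁..V_2 plus 1 source current (V1)
R1: Y=0.0001529+0.000j on G[2,0]
R2: Y=0.03268+0.000j on G[1,0]
C1: Y=0.000+0.009750j on G[1,2]
I1: z[1]−=0.206, z[0]+=0.206
I2: z[1]−=0.273, z[0]+=0.273
C2: Y=0.000+1.006j on G[1,2]
I3: z[0]−=0.00897, z[2]+=0.00897
R3: Y=0.002538+0.000j on G[1,0]
C3: Y=0.000+0.1695j on G[1,2]
R4: Y=0.02778+0.000j on G[1,0]
L1: Y=0.000-0.002649j on G[1,2]
R5: Y=0.3788+0.000j on G[2,1]
R6: Y=0.03690+0.000j on G[2,1]
C4: Y=0.000+0.006458j on G[1,0]
V1: row V1−V0=7.33, i_V1 at 1,0
solve → V1=7.330+0.000j, V2=7.332-0.005907j
aux → i_V1=-0.9329-0.04734j

-0.001001-0.0003521j A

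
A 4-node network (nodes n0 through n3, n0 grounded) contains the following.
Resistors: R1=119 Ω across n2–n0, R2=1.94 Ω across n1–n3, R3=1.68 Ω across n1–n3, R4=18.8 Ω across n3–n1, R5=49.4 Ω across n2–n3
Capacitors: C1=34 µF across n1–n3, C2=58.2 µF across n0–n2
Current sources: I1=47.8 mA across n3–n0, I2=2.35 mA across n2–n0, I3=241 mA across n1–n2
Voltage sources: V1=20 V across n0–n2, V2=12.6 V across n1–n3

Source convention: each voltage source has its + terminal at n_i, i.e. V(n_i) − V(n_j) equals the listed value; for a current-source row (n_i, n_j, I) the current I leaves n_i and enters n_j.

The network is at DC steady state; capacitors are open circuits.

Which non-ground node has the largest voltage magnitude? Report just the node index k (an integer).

3

Apply KCL at each of the 3 non-ground nodes and solve the resulting linear system.
Node n1: branches {C1, R2, R3, R4, I3, V2} → V_1 = -21.67
Node n2: branches {R1, I2, C2, I3, R5, V1} → V_2 = -20.00
Node n3: branches {C1, I1, R2, R3, R4, R5, V2} → V_3 = -34.27
Source currents: i(V1)=-0.1179, i(V2)=-14.91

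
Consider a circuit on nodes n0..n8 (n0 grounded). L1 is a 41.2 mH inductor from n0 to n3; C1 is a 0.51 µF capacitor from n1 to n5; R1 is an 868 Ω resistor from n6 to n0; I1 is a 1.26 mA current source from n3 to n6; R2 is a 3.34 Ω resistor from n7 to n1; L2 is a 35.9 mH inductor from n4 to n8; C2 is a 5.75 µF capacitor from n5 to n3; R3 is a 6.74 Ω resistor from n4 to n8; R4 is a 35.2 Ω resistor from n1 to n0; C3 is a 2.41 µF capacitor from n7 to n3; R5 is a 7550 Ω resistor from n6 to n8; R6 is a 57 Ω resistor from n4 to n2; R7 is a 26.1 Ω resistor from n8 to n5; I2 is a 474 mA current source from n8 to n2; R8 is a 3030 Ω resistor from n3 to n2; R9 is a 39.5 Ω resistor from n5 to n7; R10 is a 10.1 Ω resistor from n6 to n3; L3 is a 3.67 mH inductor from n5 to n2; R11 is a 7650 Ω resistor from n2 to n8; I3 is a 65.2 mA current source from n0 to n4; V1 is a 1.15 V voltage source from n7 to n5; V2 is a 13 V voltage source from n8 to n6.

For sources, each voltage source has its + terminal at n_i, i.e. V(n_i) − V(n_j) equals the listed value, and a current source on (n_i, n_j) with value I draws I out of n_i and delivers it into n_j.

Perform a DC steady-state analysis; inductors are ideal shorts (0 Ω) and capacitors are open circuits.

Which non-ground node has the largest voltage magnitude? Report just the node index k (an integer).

7

MNA unknowns: 8 node voltages V₁..V_8 plus 5 source currents (L1, L2, L3, V1, V2)
L1: row V0−V3=0, i_L1 at 0,3
C1: Y=0.000 on G[1,5]
R1: Y=0.001152 on G[6,0]
I1: z[3]−=0.00126, z[6]+=0.00126
R2: Y=0.2994 on G[7,1]
L2: row V4−V8=0, i_L2 at 4,8
C2: Y=0.000 on G[5,3]
R3: Y=0.1484 on G[4,8]
R4: Y=0.02841 on G[1,0]
C3: Y=0.000 on G[7,3]
R5: Y=0.0001325 on G[6,8]
R6: Y=0.01754 on G[4,2]
R7: Y=0.03831 on G[8,5]
I2: z[8]−=0.474, z[2]+=0.474
R8: Y=0.0003300 on G[3,2]
R9: Y=0.02532 on G[5,7]
R10: Y=0.09901 on G[6,3]
L3: row V5−V2=0, i_L3 at 5,2
R11: Y=0.0001307 on G[2,8]
I3: z[0]−=0.0652, z[4]+=0.0652
V1: row V7−V5=1.15, i_V1 at 7,5
V2: row V8−V6=13, i_V2 at 8,6
solve → V1=12.28, V2=12.30, V3=0.000, V4=10.14, V5=12.30, V6=-2.861, V7=13.45, V8=10.14
aux → i_L1=0.2805, i_L2=0.1031, i_L3=-0.4318, i_V1=-0.3781, i_V2=-0.2896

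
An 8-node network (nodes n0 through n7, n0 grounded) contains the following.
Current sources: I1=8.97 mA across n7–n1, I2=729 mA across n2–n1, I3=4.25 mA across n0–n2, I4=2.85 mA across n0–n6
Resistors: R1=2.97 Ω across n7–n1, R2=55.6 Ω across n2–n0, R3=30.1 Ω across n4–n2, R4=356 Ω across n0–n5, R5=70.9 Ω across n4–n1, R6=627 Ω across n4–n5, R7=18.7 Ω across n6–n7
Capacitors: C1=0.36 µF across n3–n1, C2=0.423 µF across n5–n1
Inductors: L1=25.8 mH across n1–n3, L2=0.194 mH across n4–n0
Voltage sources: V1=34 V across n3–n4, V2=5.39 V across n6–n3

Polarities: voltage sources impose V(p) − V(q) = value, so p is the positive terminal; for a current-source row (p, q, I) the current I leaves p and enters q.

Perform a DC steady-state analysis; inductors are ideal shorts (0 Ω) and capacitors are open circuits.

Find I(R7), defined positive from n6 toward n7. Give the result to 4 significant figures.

0.2500 A

Apply KCL at each of the 7 non-ground nodes and solve the resulting linear system.
Node n1: branches {I1, R1, C1, L1, C2, I2, R5} → V_1 = 34.00
Node n2: branches {R2, R3, I2, I3} → V_2 = -14.15
Node n3: branches {C1, L1, V1, V2} → V_3 = 34.00
Node n4: branches {R3, L2, R5, R6, V1} → V_4 = 0.000
Node n5: branches {C2, R4, R6} → V_5 = 0.000
Node n6: branches {R7, I4, V2} → V_6 = 39.39
Node n7: branches {I1, R1, R7} → V_7 = 34.72
Source currents: i(L1)=0.4994, i(L2)=0.2617, i(V1)=0.2523, i(V2)=-0.2471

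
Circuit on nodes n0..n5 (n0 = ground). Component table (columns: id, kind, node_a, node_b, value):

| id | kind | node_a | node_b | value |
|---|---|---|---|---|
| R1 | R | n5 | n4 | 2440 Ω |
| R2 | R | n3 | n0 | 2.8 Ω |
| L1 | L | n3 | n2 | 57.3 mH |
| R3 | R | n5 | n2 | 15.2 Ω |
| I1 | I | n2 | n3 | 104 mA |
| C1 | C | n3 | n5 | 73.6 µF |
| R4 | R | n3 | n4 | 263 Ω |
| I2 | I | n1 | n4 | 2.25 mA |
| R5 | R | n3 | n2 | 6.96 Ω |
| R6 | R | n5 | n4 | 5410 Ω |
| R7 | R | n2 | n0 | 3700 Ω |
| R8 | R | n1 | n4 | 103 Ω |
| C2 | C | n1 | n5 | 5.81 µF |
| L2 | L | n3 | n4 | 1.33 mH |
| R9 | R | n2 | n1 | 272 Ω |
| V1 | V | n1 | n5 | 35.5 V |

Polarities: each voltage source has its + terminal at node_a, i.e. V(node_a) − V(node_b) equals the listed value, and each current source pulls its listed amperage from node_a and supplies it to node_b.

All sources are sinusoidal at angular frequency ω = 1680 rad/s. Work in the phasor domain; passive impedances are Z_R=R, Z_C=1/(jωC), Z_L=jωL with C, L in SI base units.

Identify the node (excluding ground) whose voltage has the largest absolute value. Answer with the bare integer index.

Element admittances at ω=1680 rad/s:
  Y(R1) = 0.0004098+0.000j S between n5,n4
  Y(R2) = 0.3571+0.000j S between n3,n0
  Y(L1) = 0.000-0.01039j S between n3,n2
  Y(R3) = 0.06579+0.000j S between n5,n2
  I1: injects 0.104 A into n3 (from n2)
  Y(C1) = 0.000+0.1236j S between n3,n5
  Y(R4) = 0.003802+0.000j S between n3,n4
  I2: injects 0.00225 A into n4 (from n1)
  Y(R5) = 0.1437+0.000j S between n3,n2
  Y(R6) = 0.0001848+0.000j S between n5,n4
  Y(R7) = 0.0002703+0.000j S between n2,n0
  Y(R8) = 0.009709+0.000j S between n1,n4
  Y(C2) = 0.000+0.009761j S between n1,n5
  Y(L2) = 0.000-0.4475j S between n3,n4
  Y(R9) = 0.003676+0.000j S between n2,n1
  V1: constraint V(n1)−V(n5) = 35.5
Assemble and solve the 6×6 MNA system:
  V(n1)=34.09+3.169j  V(n2)=-0.3849+1.012j  V(n3)=0.0002913-0.0007660j  V(n4)=-0.04923+0.7434j  V(n5)=-1.413+3.169j
  i(V1)=-0.4604-0.3780j

1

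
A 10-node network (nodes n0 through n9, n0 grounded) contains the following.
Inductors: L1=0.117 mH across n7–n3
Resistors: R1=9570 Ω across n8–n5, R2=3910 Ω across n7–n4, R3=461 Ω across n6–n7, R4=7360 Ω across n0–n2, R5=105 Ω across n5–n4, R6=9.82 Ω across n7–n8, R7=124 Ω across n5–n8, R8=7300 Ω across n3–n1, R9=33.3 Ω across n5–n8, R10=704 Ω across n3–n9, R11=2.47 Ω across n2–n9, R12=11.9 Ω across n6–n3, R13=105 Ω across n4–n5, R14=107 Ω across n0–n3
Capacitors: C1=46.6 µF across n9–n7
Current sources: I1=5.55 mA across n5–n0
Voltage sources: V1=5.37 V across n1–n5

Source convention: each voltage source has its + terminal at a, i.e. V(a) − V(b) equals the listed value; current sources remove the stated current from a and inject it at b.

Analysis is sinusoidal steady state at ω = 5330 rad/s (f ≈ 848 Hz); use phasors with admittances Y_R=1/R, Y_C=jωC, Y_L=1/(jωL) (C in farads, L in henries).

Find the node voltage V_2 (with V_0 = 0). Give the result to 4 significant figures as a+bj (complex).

-0.5851-0.004110j V

Element admittances at ω=5330 rad/s:
  Y(L1) = 0.000-1.604j S between n7,n3
  Y(R1) = 0.0001045+0.000j S between n8,n5
  Y(R2) = 0.0002558+0.000j S between n7,n4
  Y(R3) = 0.002169+0.000j S between n6,n7
  Y(R4) = 0.0001359+0.000j S between n0,n2
  Y(R5) = 0.009524+0.000j S between n5,n4
  Y(C1) = 0.000+0.2484j S between n9,n7
  Y(R6) = 0.1018+0.000j S between n7,n8
  Y(R7) = 0.008065+0.000j S between n5,n8
  Y(R8) = 0.0001370+0.000j S between n3,n1
  Y(R9) = 0.03003+0.000j S between n5,n8
  Y(R10) = 0.001420+0.000j S between n3,n9
  Y(R11) = 0.4049+0.000j S between n2,n9
  Y(R12) = 0.08403+0.000j S between n6,n3
  Y(R13) = 0.009524+0.000j S between n4,n5
  Y(R14) = 0.009346+0.000j S between n0,n3
  I1: injects 0.00555 A into n0 (from n5)
  V1: constraint V(n1)−V(n5) = 5.37
Assemble and solve the 10×10 MNA system:
  V(n1)=4.562-0.003773j  V(n2)=-0.5851-0.004110j  V(n3)=-0.5853+5.975e-05j  V(n4)=-0.8055-0.003773j  V(n5)=-0.8085-0.003773j  V(n6)=-0.5853-3.716e-05j  V(n7)=-0.5854-0.003791j  V(n8)=-0.6462-0.003786j  V(n9)=-0.5853-0.004111j
  i(V1)=-0.0007050+5.250e-07j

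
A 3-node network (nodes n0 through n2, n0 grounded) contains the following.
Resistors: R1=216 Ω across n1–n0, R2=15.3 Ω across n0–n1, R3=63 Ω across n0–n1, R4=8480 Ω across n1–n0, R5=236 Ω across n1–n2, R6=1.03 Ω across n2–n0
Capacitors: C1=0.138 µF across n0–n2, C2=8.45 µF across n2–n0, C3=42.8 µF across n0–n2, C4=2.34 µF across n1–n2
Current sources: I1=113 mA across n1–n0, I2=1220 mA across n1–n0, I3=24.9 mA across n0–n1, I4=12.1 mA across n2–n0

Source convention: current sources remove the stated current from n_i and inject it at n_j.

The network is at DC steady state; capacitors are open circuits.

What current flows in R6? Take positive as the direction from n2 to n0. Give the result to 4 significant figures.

Element admittances at DC:
  Y(R1) = 0.004630 S between n1,n0
  Y(C1) = 0.000 S between n0,n2
  Y(R2) = 0.06536 S between n0,n1
  Y(R3) = 0.01587 S between n0,n1
  I1: injects 0.113 A into n0 (from n1)
  I2: injects 1.22 A into n0 (from n1)
  Y(C2) = 0.000 S between n2,n0
  I3: injects 0.0249 A into n1 (from n0)
  Y(R4) = 0.0001179 S between n1,n0
  Y(C3) = 0.000 S between n0,n2
  Y(R5) = 0.004237 S between n1,n2
  Y(C4) = 0.000 S between n1,n2
  Y(R6) = 0.9709 S between n2,n0
  I4: injects 0.0121 A into n0 (from n2)
Assemble and solve the 2×2 MNA system:
  V(n1)=-14.50  V(n2)=-0.07543

-0.07323 A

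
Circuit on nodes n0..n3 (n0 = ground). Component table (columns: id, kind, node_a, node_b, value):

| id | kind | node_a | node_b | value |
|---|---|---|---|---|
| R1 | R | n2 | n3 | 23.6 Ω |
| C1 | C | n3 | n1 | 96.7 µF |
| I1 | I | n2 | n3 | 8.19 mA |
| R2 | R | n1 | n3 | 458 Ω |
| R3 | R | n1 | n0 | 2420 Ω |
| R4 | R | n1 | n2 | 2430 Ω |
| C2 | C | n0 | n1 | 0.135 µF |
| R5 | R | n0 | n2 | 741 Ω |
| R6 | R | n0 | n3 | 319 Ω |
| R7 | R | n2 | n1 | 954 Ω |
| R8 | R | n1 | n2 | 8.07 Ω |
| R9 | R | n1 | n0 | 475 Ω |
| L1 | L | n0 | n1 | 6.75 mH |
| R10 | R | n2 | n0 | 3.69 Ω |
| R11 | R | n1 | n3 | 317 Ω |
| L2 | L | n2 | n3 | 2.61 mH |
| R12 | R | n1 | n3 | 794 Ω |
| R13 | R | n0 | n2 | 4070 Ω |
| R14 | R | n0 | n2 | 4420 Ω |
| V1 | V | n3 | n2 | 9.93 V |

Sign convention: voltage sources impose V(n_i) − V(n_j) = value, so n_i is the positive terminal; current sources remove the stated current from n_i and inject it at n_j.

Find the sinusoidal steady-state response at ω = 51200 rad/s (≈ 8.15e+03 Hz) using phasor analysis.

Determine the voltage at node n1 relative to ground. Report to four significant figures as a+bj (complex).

Apply KCL at each of the 3 non-ground nodes and solve the resulting linear system.
Node n1: branches {C1, R2, R3, R4, C2, R7, R8, R9, L1, R11, R12} → V_1 = 9.715+0.1134j
Node n2: branches {R1, I1, R4, R5, R7, R8, R10, L2, R13, R14, V1} → V_2 = -0.1998-0.1425j
Node n3: branches {R1, C1, I1, R2, R6, R11, L2, R12, V1} → V_3 = 9.730-0.1425j
Source currents: i(V1)=-1.710+0.003343j

9.715+0.1134j V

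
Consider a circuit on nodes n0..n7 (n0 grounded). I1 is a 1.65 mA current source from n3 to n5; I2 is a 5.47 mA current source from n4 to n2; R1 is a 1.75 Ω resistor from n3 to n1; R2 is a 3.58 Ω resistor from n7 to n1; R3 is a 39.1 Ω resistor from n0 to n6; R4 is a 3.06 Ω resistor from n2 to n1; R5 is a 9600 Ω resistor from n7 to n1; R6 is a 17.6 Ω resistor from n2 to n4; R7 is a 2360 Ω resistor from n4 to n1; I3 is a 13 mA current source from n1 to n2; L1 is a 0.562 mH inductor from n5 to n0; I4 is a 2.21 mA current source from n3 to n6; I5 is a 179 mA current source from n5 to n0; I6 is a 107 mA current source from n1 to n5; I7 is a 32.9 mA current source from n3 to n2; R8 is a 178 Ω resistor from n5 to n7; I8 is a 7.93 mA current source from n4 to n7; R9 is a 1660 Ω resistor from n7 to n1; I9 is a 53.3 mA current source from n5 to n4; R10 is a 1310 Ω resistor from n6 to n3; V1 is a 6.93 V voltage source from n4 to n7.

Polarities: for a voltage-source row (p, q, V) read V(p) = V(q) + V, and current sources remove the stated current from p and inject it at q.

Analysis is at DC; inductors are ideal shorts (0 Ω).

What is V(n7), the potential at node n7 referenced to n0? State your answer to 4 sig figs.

-9.117 V

Element admittances at DC:
  I1: injects 0.00165 A into n5 (from n3)
  I2: injects 0.00547 A into n2 (from n4)
  Y(R1) = 0.5714 S between n3,n1
  Y(R2) = 0.2793 S between n7,n1
  Y(R3) = 0.02558 S between n0,n6
  Y(R4) = 0.3268 S between n2,n1
  Y(R5) = 0.0001042 S between n7,n1
  Y(R6) = 0.05682 S between n2,n4
  Y(R7) = 0.0004237 S between n4,n1
  I3: injects 0.013 A into n2 (from n1)
  L1: short n5↔n0 (DC inductor)
  I4: injects 0.00221 A into n6 (from n3)
  I5: injects 0.179 A into n0 (from n5)
  I6: injects 0.107 A into n5 (from n1)
  I7: injects 0.0329 A into n2 (from n3)
  Y(R8) = 0.005618 S between n5,n7
  I8: injects 0.00793 A into n7 (from n4)
  Y(R9) = 0.0006024 S between n7,n1
  I9: injects 0.0533 A into n4 (from n5)
  Y(R10) = 0.0007634 S between n6,n3
  V1: constraint V(n4)−V(n7) = 6.93
Assemble and solve the 9×9 MNA system:
  V(n1)=-8.413  V(n2)=-7.357  V(n3)=-8.466  V(n4)=-2.187  V(n5)=0.000  V(n6)=-0.1615  V(n7)=-9.117
  i(L1)=-0.1749  i(V1)=-0.2565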